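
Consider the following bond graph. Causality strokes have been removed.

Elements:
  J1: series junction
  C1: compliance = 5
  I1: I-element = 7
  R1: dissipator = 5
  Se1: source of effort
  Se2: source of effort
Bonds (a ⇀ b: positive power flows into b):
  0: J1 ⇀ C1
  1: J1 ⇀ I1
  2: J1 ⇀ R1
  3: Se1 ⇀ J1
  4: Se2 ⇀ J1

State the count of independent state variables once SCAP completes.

b3 stroke→J1  (source Se1 imposes e)
b4 stroke→J1  (Se2 (Se) sets effort on bond)
b0 stroke→J1  (prefer integral on C1)
b1 stroke→I1  (I1 outputs flow p/I1)
b2 stroke→J1  (1-jn J1 has f-setter on 1)

2  (C1, I1 all integral)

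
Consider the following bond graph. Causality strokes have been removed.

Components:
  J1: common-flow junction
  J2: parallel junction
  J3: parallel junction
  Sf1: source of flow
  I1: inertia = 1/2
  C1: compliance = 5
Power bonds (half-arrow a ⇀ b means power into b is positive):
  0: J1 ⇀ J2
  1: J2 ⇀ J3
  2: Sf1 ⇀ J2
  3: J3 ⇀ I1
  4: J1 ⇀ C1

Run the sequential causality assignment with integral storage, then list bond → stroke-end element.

β0 stroke→J2
β1 stroke→J3
β2 stroke→Sf1
β3 stroke→I1
β4 stroke→J1

b2 stroke→Sf1  (Sf1: flow source, stroke at near end)
b3 stroke→I1  (I1 integral (f out))
b1 stroke→J3  (J3 needs exactly one e-in)
b0 stroke→J2  (J2: last free bond brings effort in)
b4 stroke→J1  (J1 flow already set via bond 0)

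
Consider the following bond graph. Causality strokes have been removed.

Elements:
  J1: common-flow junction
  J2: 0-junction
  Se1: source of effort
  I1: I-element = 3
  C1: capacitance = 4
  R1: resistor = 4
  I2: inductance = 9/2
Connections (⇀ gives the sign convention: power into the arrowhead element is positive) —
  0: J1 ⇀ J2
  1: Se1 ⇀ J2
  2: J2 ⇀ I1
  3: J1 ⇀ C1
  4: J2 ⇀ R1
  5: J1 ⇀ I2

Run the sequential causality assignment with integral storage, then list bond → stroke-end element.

#0 →J1
#1 →J2
#2 →I1
#3 →J1
#4 →R1
#5 →I2

b1 stroke at J2  (Se1: effort source, stroke at far end)
b0 stroke at J1  (common-e at J2 fixed by 1)
b2 stroke at I1  (J2 effort already set via bond 1)
b4 stroke at R1  (J2 effort already set via bond 1)
b3 stroke at J1  (prefer integral on C1)
b5 stroke at I2  (J1: last free bond brings flow in)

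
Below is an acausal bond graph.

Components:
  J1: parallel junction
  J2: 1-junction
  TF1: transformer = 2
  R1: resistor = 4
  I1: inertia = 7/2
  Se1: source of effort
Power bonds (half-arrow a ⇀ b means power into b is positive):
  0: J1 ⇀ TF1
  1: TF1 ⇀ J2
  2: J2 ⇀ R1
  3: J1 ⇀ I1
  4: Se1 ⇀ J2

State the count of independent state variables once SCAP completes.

1  (I1 all integral)

b4 stroke at J2  (Se1 fixes effort; stroke away)
b3 stroke at I1  (prefer integral on I1)
b0 stroke at J1  (J1: last free bond brings effort in)
b1 stroke at TF1  (through TF1, causality passes straight; one stroke at TF1)
b2 stroke at J2  (J2: bond 1 brought flow, rest push out)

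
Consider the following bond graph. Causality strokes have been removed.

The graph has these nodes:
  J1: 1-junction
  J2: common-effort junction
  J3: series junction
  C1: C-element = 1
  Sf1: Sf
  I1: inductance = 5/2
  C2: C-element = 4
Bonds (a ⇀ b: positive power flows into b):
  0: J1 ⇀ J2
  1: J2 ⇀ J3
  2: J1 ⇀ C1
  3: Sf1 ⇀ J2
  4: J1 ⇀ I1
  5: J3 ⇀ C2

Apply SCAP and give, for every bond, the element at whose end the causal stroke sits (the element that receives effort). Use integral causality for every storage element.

#0 stroke→J1
#1 stroke→J2
#2 stroke→J1
#3 stroke→Sf1
#4 stroke→I1
#5 stroke→J3

bond 3 stroke at Sf1  (Sf1: flow source, stroke at near end)
bond 2 stroke at J1  (C1 outputs effort q/C1)
bond 4 stroke at I1  (I1: I, integral causality)
bond 0 stroke at J1  (common-f at J1 fixed by 4)
bond 1 stroke at J2  (closing 0-jn rule on J2)
bond 5 stroke at J3  (J3 flow already set via bond 1)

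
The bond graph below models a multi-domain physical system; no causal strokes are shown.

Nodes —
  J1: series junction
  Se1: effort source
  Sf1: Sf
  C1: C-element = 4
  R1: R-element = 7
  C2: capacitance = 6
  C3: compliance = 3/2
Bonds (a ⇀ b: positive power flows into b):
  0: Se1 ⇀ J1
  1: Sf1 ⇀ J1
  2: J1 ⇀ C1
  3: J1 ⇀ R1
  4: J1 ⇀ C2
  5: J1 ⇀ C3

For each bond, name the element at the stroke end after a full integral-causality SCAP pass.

β0 |J1  (Se1 (Se) sets effort on bond)
β1 |Sf1  (Sf1 (Sf) sets flow on bond)
β2 |J1  (J1 flow already set via bond 1)
β3 |J1  (common-f at J1 fixed by 1)
β4 |J1  (common-f at J1 fixed by 1)
β5 |J1  (J1: bond 1 brought flow, rest push out)

b0 →J1
b1 →Sf1
b2 →J1
b3 →J1
b4 →J1
b5 →J1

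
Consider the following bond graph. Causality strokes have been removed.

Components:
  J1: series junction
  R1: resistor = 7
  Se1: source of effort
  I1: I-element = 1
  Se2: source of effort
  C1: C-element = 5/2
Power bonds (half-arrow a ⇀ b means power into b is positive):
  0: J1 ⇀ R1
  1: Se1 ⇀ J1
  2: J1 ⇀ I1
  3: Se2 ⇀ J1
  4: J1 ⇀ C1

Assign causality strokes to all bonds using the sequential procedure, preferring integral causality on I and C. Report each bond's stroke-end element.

b1 |J1  (Se1: effort source, stroke at far end)
b3 |J1  (Se2 (Se) sets effort on bond)
b2 |I1  (prefer integral on I1)
b0 |J1  (common-f at J1 fixed by 2)
b4 |J1  (common-f at J1 fixed by 2)

β0 stroke at J1
β1 stroke at J1
β2 stroke at I1
β3 stroke at J1
β4 stroke at J1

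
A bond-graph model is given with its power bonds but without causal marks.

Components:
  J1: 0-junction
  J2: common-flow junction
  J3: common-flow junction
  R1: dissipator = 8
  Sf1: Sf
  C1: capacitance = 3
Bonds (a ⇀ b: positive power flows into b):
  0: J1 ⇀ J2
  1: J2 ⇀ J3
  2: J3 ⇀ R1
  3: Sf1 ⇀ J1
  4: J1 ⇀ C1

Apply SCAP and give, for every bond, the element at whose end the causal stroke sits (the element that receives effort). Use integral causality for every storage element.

β0 |J2
β1 |J3
β2 |R1
β3 |Sf1
β4 |J1

b3 |Sf1  (source Sf1 imposes f)
b4 |J1  (C1 outputs effort q/C1)
b0 |J2  (common-e at J1 fixed by 4)
b1 |J3  (only one flow-in slot at J2)
b2 |R1  (J3 needs exactly one f-in)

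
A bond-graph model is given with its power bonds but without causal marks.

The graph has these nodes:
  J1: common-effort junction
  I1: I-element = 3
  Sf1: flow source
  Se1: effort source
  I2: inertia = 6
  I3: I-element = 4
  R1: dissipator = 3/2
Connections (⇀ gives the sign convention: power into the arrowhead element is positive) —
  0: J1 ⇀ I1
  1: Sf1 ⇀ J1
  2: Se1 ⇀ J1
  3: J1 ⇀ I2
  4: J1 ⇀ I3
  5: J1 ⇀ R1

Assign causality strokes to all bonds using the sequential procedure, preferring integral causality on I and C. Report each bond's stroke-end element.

β0 stroke at I1
β1 stroke at Sf1
β2 stroke at J1
β3 stroke at I2
β4 stroke at I3
β5 stroke at R1

bond 1 |Sf1  (Sf1 (Sf) sets flow on bond)
bond 2 |J1  (source Se1 imposes e)
bond 0 |I1  (J1: bond 2 brought effort, rest push out)
bond 3 |I2  (J1: bond 2 brought effort, rest push out)
bond 4 |I3  (J1: bond 2 brought effort, rest push out)
bond 5 |R1  (0-jn J1 has e-setter on 2)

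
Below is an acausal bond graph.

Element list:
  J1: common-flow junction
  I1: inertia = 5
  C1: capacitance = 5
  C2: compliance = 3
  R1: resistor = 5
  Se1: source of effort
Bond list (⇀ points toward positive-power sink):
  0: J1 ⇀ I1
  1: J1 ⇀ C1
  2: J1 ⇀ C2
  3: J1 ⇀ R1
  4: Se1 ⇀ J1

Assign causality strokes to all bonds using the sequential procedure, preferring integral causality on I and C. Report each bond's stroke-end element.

b4 |J1  (Se1: effort source, stroke at far end)
b0 |I1  (I1: I, integral causality)
b1 |J1  (1-jn J1 has f-setter on 0)
b2 |J1  (J1 flow already set via bond 0)
b3 |J1  (J1 flow already set via bond 0)

b0 stroke→I1
b1 stroke→J1
b2 stroke→J1
b3 stroke→J1
b4 stroke→J1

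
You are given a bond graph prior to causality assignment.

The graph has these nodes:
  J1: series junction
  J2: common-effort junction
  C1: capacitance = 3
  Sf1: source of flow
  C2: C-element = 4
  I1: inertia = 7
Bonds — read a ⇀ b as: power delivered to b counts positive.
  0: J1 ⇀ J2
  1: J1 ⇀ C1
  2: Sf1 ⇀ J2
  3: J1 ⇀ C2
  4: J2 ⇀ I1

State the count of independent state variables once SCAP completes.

3  (C1, C2, I1 all integral)

b2 stroke→Sf1  (Sf1 (Sf) sets flow on bond)
b1 stroke→J1  (C1 outputs effort q/C1)
b3 stroke→J1  (C2: C, integral causality)
b0 stroke→J2  (only one flow-in slot at J1)
b4 stroke→I1  (0-jn J2 has e-setter on 0)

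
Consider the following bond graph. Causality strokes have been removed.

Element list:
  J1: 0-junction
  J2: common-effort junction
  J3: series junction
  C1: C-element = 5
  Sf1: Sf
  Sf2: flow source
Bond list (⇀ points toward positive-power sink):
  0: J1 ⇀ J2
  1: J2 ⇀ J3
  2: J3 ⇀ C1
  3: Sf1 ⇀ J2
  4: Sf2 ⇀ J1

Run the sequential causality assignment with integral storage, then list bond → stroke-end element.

b3 stroke at Sf1  (Sf1 (Sf) sets flow on bond)
b4 stroke at Sf2  (Sf2 fixes flow; stroke at Sf2)
b0 stroke at J1  (J1 needs exactly one e-in)
b1 stroke at J2  (J2 needs exactly one e-in)
b2 stroke at J3  (J3 flow already set via bond 1)

#0 stroke→J1
#1 stroke→J2
#2 stroke→J3
#3 stroke→Sf1
#4 stroke→Sf2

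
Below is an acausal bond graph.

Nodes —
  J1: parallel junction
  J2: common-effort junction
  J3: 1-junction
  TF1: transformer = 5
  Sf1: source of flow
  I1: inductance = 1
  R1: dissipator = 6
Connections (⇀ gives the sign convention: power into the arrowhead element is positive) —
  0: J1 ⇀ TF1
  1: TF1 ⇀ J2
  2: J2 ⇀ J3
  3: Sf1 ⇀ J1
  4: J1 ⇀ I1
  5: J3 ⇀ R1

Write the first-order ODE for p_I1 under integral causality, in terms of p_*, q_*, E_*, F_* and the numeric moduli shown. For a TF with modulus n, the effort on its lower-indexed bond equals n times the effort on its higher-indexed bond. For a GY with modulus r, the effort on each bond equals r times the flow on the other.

dp_I1/dt = 150*F_Sf1 - 150*p_I1

bond 3 stroke at Sf1  (Sf1: flow source, stroke at near end)
bond 4 stroke at I1  (I1 outputs flow p/I1)
bond 0 stroke at J1  (only one effort-in slot at J1)
bond 1 stroke at TF1  (TF TF1: opposite of bond 0)
bond 2 stroke at J2  (only one effort-in slot at J2)
bond 5 stroke at J3  (J3 flow already set via bond 2)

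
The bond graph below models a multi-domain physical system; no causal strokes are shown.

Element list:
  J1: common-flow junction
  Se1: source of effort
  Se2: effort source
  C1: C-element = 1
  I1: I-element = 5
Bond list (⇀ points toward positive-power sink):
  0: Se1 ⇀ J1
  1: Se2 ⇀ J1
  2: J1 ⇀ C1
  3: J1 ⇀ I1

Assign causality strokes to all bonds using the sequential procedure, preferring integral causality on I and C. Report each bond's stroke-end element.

#0 stroke at J1
#1 stroke at J1
#2 stroke at J1
#3 stroke at I1

β0 |J1  (source Se1 imposes e)
β1 |J1  (Se2 fixes effort; stroke away)
β2 |J1  (C1 integral (e out))
β3 |I1  (J1 needs exactly one f-in)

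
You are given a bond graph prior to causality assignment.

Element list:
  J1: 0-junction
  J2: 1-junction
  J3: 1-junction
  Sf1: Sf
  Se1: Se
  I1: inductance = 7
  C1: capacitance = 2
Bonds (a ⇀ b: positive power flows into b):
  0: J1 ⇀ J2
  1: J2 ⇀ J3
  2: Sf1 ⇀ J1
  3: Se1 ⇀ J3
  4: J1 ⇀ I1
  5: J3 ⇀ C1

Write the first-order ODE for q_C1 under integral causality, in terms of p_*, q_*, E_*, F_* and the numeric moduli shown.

β2 |Sf1  (Sf1 fixes flow; stroke at Sf1)
β3 |J3  (Se1 fixes effort; stroke away)
β4 |I1  (I1 outputs flow p/I1)
β0 |J1  (only one effort-in slot at J1)
β1 |J2  (J2 flow already set via bond 0)
β5 |J3  (1-jn J3 has f-setter on 1)

dq_C1/dt = F_Sf1 - p_I1/7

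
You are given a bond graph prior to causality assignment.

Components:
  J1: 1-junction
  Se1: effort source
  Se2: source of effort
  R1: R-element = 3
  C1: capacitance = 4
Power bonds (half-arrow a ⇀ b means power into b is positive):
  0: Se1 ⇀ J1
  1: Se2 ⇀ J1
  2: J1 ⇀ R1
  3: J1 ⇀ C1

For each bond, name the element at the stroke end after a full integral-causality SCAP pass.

β0 |J1  (Se1 (Se) sets effort on bond)
β1 |J1  (Se2 fixes effort; stroke away)
β3 |J1  (C1 integral (e out))
β2 |R1  (J1: last free bond brings flow in)

#0 stroke at J1
#1 stroke at J1
#2 stroke at R1
#3 stroke at J1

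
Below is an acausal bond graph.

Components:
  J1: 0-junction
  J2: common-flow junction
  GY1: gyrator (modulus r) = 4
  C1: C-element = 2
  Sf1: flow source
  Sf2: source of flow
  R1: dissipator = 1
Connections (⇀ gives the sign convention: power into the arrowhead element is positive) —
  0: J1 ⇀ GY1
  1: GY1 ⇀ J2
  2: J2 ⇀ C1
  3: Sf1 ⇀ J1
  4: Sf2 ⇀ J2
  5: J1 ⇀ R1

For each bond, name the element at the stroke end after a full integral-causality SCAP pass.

b3 →Sf1  (Sf1: flow source, stroke at near end)
b4 →Sf2  (Sf2 fixes flow; stroke at Sf2)
b1 →J2  (common-f at J2 fixed by 4)
b2 →J2  (1-jn J2 has f-setter on 4)
b0 →J1  (GY1 both-in/both-out from 1)
b5 →R1  (common-e at J1 fixed by 0)

β0 |J1
β1 |J2
β2 |J2
β3 |Sf1
β4 |Sf2
β5 |R1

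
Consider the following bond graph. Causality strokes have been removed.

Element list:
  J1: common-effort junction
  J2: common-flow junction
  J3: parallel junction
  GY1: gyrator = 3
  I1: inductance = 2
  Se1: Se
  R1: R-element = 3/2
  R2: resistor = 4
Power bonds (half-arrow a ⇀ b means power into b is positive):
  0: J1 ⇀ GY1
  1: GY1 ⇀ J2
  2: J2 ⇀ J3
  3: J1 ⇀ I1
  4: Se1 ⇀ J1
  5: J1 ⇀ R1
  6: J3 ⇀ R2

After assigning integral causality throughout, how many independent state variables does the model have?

bond 4 →J1  (Se1: effort source, stroke at far end)
bond 0 →GY1  (J1 effort already set via bond 4)
bond 3 →I1  (J1: bond 4 brought effort, rest push out)
bond 5 →R1  (J1: bond 4 brought effort, rest push out)
bond 1 →GY1  (GY1 both-in/both-out from 0)
bond 2 →J2  (J2: bond 1 brought flow, rest push out)
bond 6 →J3  (J3 needs exactly one e-in)

1  (I1 all integral)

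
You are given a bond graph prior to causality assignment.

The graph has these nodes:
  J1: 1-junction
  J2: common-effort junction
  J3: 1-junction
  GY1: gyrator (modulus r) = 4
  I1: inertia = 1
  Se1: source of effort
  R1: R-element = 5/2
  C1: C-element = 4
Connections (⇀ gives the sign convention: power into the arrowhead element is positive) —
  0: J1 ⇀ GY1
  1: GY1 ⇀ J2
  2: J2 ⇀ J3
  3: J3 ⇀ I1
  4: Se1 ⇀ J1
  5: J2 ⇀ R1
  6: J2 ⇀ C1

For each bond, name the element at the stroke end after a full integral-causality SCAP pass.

b0 stroke at GY1
b1 stroke at GY1
b2 stroke at J3
b3 stroke at I1
b4 stroke at J1
b5 stroke at R1
b6 stroke at J2

b4 →J1  (Se1 fixes effort; stroke away)
b0 →GY1  (only one flow-in slot at J1)
b1 →GY1  (through GY1, causality inverts; strokes same side of GY1)
b3 →I1  (prefer integral on I1)
b2 →J3  (J3: bond 3 brought flow, rest push out)
b6 →J2  (C1 outputs effort q/C1)
b5 →R1  (J2: bond 6 brought effort, rest push out)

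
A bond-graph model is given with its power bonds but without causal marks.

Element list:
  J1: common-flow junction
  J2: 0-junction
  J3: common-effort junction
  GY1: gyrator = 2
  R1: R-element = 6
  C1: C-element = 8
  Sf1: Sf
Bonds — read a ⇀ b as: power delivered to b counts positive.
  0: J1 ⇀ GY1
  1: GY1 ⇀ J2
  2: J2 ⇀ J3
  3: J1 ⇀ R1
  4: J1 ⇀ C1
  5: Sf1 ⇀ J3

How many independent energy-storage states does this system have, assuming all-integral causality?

1  (C1 all integral)

b5 stroke at Sf1  (Sf1 (Sf) sets flow on bond)
b2 stroke at J3  (closing 0-jn rule on J3)
b1 stroke at J2  (J2: last free bond brings effort in)
b0 stroke at J1  (GY1: gyrator matches bond 1)
b4 stroke at J1  (C1: C, integral causality)
b3 stroke at R1  (J1: last free bond brings flow in)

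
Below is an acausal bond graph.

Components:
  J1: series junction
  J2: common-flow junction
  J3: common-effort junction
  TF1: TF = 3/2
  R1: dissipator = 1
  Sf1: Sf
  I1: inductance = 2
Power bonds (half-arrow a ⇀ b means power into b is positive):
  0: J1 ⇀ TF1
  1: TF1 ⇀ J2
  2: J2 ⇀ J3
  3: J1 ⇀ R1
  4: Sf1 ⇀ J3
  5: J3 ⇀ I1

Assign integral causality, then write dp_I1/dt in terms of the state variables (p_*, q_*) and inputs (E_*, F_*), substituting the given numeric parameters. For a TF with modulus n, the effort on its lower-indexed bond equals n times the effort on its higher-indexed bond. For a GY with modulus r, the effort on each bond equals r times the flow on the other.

#4 stroke→Sf1  (source Sf1 imposes f)
#5 stroke→I1  (I1 integral (f out))
#2 stroke→J3  (J3: last free bond brings effort in)
#1 stroke→J2  (J2 flow already set via bond 2)
#0 stroke→TF1  (TF1 one-in-one-out from 1)
#3 stroke→J1  (common-f at J1 fixed by 0)

dp_I1/dt = 4*F_Sf1/9 - 2*p_I1/9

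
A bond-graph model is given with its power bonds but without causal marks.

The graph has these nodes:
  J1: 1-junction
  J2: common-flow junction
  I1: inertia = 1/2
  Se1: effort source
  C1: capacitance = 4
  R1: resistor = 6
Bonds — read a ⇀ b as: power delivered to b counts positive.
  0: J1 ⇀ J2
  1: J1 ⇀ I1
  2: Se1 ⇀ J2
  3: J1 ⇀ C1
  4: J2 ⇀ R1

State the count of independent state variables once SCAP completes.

b2 |J2  (Se1: effort source, stroke at far end)
b1 |I1  (I1 integral (f out))
b0 |J1  (1-jn J1 has f-setter on 1)
b3 |J1  (common-f at J1 fixed by 1)
b4 |J2  (J2: bond 0 brought flow, rest push out)

2  (C1, I1 all integral)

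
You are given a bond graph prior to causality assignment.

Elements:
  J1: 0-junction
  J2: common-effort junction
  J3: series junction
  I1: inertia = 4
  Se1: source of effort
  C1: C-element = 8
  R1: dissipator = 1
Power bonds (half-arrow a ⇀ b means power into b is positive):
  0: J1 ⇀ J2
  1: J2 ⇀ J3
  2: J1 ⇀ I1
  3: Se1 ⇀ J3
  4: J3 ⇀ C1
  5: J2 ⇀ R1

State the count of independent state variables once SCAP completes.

2  (C1, I1 all integral)

#3 →J3  (Se1 (Se) sets effort on bond)
#2 →I1  (I1 integral (f out))
#0 →J1  (J1: last free bond brings effort in)
#4 →J3  (C1 outputs effort q/C1)
#1 →J2  (only one flow-in slot at J3)
#5 →R1  (0-jn J2 has e-setter on 1)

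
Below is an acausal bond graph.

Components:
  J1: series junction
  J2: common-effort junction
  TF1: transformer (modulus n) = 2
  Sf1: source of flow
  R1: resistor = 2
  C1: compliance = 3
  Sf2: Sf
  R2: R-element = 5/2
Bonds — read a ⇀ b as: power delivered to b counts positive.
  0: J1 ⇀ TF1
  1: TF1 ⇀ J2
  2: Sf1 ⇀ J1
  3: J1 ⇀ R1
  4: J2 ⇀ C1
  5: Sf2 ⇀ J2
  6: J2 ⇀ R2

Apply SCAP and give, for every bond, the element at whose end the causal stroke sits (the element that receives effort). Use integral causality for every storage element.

bond 0 stroke→J1
bond 1 stroke→TF1
bond 2 stroke→Sf1
bond 3 stroke→J1
bond 4 stroke→J2
bond 5 stroke→Sf2
bond 6 stroke→R2

b2 stroke→Sf1  (Sf1: flow source, stroke at near end)
b5 stroke→Sf2  (source Sf2 imposes f)
b0 stroke→J1  (common-f at J1 fixed by 2)
b3 stroke→J1  (1-jn J1 has f-setter on 2)
b1 stroke→TF1  (TF1 one-in-one-out from 0)
b4 stroke→J2  (C1: C, integral causality)
b6 stroke→R2  (J2 effort already set via bond 4)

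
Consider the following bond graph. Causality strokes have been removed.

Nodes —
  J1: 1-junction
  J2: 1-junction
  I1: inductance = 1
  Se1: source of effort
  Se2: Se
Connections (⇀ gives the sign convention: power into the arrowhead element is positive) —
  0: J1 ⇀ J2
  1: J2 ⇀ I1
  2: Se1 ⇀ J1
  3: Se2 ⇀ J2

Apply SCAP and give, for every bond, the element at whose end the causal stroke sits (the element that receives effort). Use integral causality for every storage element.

bond 0 stroke→J2
bond 1 stroke→I1
bond 2 stroke→J1
bond 3 stroke→J2

#2 stroke at J1  (source Se1 imposes e)
#3 stroke at J2  (Se2: effort source, stroke at far end)
#0 stroke at J2  (J1 needs exactly one f-in)
#1 stroke at I1  (closing 1-jn rule on J2)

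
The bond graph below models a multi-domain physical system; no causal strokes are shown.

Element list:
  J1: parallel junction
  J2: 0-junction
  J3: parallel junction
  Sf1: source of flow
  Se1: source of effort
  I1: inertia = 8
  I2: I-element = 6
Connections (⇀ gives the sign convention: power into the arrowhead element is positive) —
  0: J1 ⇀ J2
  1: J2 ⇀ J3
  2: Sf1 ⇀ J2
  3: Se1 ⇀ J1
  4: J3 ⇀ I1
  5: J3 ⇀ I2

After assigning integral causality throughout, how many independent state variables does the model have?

2  (I1, I2 all integral)

bond 2 stroke→Sf1  (source Sf1 imposes f)
bond 3 stroke→J1  (source Se1 imposes e)
bond 0 stroke→J2  (J1 effort already set via bond 3)
bond 1 stroke→J3  (common-e at J2 fixed by 0)
bond 4 stroke→I1  (0-jn J3 has e-setter on 1)
bond 5 stroke→I2  (J3 effort already set via bond 1)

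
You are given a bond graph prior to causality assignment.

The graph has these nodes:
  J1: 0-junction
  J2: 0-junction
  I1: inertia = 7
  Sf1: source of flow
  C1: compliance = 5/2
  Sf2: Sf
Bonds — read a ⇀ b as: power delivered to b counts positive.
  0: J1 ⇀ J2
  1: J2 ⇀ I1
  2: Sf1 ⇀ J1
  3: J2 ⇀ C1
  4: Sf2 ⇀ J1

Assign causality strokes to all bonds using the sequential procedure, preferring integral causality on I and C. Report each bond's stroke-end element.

β0 |J1
β1 |I1
β2 |Sf1
β3 |J2
β4 |Sf2

bond 2 stroke at Sf1  (source Sf1 imposes f)
bond 4 stroke at Sf2  (Sf2 (Sf) sets flow on bond)
bond 0 stroke at J1  (J1: last free bond brings effort in)
bond 1 stroke at I1  (I1 outputs flow p/I1)
bond 3 stroke at J2  (J2: last free bond brings effort in)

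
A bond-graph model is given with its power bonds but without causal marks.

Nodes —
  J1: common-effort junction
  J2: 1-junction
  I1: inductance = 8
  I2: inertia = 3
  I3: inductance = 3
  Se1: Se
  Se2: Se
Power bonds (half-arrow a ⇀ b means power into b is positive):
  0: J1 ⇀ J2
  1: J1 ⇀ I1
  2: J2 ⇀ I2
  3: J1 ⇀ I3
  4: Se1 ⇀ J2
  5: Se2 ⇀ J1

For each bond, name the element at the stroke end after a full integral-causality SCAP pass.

bond 4 stroke→J2  (Se1: effort source, stroke at far end)
bond 5 stroke→J1  (Se2: effort source, stroke at far end)
bond 0 stroke→J2  (J1: bond 5 brought effort, rest push out)
bond 1 stroke→I1  (J1 effort already set via bond 5)
bond 3 stroke→I3  (common-e at J1 fixed by 5)
bond 2 stroke→I2  (J2 needs exactly one f-in)

#0 →J2
#1 →I1
#2 →I2
#3 →I3
#4 →J2
#5 →J1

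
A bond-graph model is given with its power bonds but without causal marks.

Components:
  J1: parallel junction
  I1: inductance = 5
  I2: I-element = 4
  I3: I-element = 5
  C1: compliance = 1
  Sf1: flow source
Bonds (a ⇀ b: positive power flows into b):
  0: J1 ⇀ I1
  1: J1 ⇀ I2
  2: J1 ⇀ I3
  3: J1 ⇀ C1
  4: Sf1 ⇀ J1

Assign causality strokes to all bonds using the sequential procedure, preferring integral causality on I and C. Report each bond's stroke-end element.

β4 stroke at Sf1  (Sf1: flow source, stroke at near end)
β0 stroke at I1  (I1 integral (f out))
β1 stroke at I2  (I2 outputs flow p/I2)
β2 stroke at I3  (I3 integral (f out))
β3 stroke at J1  (only one effort-in slot at J1)

#0 stroke→I1
#1 stroke→I2
#2 stroke→I3
#3 stroke→J1
#4 stroke→Sf1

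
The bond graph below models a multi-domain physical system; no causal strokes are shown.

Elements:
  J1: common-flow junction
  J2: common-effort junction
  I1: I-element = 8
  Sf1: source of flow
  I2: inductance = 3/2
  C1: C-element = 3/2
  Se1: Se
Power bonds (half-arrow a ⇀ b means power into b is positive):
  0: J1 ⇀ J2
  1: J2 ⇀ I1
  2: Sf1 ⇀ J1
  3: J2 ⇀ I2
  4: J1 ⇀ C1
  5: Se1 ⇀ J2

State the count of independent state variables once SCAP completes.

bond 2 →Sf1  (source Sf1 imposes f)
bond 5 →J2  (Se1 (Se) sets effort on bond)
bond 0 →J1  (J1 flow already set via bond 2)
bond 4 →J1  (J1: bond 2 brought flow, rest push out)
bond 1 →I1  (0-jn J2 has e-setter on 5)
bond 3 →I2  (common-e at J2 fixed by 5)

3  (C1, I1, I2 all integral)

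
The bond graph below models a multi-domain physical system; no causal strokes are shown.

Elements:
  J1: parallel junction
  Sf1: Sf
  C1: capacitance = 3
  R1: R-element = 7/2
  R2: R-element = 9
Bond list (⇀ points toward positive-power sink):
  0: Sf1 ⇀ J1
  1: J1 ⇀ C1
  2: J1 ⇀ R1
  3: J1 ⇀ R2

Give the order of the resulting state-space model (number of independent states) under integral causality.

1  (C1 all integral)

b0 stroke at Sf1  (Sf1 (Sf) sets flow on bond)
b1 stroke at J1  (C1 outputs effort q/C1)
b2 stroke at R1  (J1 effort already set via bond 1)
b3 stroke at R2  (common-e at J1 fixed by 1)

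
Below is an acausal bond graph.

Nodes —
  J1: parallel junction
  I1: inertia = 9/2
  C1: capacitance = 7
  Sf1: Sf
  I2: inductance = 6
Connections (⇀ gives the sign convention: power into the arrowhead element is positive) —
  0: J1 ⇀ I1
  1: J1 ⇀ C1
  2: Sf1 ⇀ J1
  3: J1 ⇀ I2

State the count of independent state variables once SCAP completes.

#2 stroke→Sf1  (Sf1 (Sf) sets flow on bond)
#0 stroke→I1  (I1 outputs flow p/I1)
#1 stroke→J1  (C1 integral (e out))
#3 stroke→I2  (common-e at J1 fixed by 1)

3  (C1, I1, I2 all integral)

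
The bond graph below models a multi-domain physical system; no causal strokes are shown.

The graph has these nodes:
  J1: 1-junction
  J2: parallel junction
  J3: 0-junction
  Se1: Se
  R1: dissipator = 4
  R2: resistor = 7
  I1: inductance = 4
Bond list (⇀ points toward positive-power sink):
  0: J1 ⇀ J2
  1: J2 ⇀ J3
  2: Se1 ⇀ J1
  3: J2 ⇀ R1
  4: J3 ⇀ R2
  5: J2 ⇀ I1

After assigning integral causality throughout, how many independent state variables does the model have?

1  (I1 all integral)

#2 stroke at J1  (source Se1 imposes e)
#0 stroke at J2  (J1: last free bond brings flow in)
#1 stroke at J3  (0-jn J2 has e-setter on 0)
#3 stroke at R1  (J2 effort already set via bond 0)
#5 stroke at I1  (J2 effort already set via bond 0)
#4 stroke at R2  (common-e at J3 fixed by 1)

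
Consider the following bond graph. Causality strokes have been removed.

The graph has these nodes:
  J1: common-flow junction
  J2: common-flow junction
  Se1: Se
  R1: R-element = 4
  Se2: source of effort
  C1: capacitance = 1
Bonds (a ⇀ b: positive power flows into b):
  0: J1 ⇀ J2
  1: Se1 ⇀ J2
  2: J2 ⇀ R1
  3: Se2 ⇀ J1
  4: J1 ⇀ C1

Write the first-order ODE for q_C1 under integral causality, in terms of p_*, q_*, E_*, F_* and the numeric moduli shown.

dq_C1/dt = E_Se1/4 + E_Se2/4 - q_C1/4

#1 stroke at J2  (Se1 fixes effort; stroke away)
#3 stroke at J1  (Se2 (Se) sets effort on bond)
#4 stroke at J1  (C1: C, integral causality)
#0 stroke at J2  (closing 1-jn rule on J1)
#2 stroke at R1  (J2 needs exactly one f-in)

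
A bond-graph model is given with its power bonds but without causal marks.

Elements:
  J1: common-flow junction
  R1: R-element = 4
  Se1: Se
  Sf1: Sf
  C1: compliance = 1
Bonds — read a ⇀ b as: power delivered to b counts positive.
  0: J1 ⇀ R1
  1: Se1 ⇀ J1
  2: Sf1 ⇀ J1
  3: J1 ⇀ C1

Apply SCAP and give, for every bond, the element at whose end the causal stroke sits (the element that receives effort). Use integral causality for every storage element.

β0 stroke→J1
β1 stroke→J1
β2 stroke→Sf1
β3 stroke→J1

#1 stroke at J1  (Se1 fixes effort; stroke away)
#2 stroke at Sf1  (source Sf1 imposes f)
#0 stroke at J1  (1-jn J1 has f-setter on 2)
#3 stroke at J1  (J1 flow already set via bond 2)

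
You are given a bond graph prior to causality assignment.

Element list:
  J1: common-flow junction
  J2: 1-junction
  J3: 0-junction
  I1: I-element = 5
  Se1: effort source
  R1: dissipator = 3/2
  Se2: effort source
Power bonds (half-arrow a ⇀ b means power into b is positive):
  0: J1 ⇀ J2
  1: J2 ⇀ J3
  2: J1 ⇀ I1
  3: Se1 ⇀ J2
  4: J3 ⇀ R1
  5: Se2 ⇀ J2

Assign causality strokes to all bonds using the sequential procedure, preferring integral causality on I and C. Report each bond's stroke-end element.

β0 |J1
β1 |J2
β2 |I1
β3 |J2
β4 |J3
β5 |J2

β3 stroke→J2  (source Se1 imposes e)
β5 stroke→J2  (Se2 (Se) sets effort on bond)
β2 stroke→I1  (I1: I, integral causality)
β0 stroke→J1  (J1 flow already set via bond 2)
β1 stroke→J2  (common-f at J2 fixed by 0)
β4 stroke→J3  (only one effort-in slot at J3)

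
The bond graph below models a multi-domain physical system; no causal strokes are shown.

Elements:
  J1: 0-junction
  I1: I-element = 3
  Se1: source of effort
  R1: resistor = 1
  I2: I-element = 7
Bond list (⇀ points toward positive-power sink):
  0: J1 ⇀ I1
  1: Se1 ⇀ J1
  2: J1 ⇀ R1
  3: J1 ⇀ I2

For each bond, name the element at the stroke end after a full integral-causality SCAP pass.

b0 stroke→I1
b1 stroke→J1
b2 stroke→R1
b3 stroke→I2

b1 |J1  (Se1 fixes effort; stroke away)
b0 |I1  (J1 effort already set via bond 1)
b2 |R1  (0-jn J1 has e-setter on 1)
b3 |I2  (common-e at J1 fixed by 1)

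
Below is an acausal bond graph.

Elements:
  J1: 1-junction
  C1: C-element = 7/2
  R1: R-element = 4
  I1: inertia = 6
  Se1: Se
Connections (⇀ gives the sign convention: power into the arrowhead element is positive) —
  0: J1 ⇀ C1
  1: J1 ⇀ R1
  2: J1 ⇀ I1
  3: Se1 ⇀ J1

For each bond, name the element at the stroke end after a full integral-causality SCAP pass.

bond 0 stroke at J1
bond 1 stroke at J1
bond 2 stroke at I1
bond 3 stroke at J1

bond 3 stroke→J1  (Se1 (Se) sets effort on bond)
bond 0 stroke→J1  (C1 integral (e out))
bond 2 stroke→I1  (I1: I, integral causality)
bond 1 stroke→J1  (1-jn J1 has f-setter on 2)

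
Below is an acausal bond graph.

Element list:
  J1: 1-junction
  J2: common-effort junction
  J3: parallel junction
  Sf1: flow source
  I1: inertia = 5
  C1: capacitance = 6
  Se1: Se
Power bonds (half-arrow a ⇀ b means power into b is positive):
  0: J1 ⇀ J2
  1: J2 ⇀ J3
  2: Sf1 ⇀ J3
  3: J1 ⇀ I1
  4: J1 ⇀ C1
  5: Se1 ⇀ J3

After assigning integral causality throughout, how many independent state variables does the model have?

β2 |Sf1  (source Sf1 imposes f)
β5 |J3  (Se1 fixes effort; stroke away)
β1 |J2  (J3: bond 5 brought effort, rest push out)
β0 |J1  (J2 effort already set via bond 1)
β3 |I1  (I1: I, integral causality)
β4 |J1  (1-jn J1 has f-setter on 3)

2  (C1, I1 all integral)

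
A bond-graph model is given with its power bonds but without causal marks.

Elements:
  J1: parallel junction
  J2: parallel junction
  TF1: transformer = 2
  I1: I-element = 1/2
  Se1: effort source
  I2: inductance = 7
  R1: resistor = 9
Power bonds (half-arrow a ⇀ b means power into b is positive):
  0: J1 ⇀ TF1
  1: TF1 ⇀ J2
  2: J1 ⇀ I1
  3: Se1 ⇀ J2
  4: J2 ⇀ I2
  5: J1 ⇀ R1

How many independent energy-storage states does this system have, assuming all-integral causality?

#3 |J2  (Se1 fixes effort; stroke away)
#1 |TF1  (common-e at J2 fixed by 3)
#4 |I2  (0-jn J2 has e-setter on 3)
#0 |J1  (TF1 one-in-one-out from 1)
#2 |I1  (J1 effort already set via bond 0)
#5 |R1  (J1: bond 0 brought effort, rest push out)

2  (I1, I2 all integral)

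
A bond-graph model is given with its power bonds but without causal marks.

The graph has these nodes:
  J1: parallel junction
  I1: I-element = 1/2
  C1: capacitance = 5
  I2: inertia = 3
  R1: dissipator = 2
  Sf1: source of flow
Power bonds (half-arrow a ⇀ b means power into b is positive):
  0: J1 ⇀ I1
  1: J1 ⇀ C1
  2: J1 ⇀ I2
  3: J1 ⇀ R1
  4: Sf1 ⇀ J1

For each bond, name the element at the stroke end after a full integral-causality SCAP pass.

bond 4 →Sf1  (Sf1: flow source, stroke at near end)
bond 0 →I1  (I1 outputs flow p/I1)
bond 1 →J1  (C1 outputs effort q/C1)
bond 2 →I2  (J1: bond 1 brought effort, rest push out)
bond 3 →R1  (common-e at J1 fixed by 1)

b0 stroke at I1
b1 stroke at J1
b2 stroke at I2
b3 stroke at R1
b4 stroke at Sf1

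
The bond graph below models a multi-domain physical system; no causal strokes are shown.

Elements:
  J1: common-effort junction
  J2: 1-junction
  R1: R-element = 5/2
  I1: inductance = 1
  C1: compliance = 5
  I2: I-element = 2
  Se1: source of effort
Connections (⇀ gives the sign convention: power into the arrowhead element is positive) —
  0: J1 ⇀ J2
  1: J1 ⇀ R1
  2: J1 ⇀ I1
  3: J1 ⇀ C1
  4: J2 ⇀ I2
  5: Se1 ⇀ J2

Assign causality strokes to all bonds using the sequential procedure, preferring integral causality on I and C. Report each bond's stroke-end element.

β0 →J2
β1 →R1
β2 →I1
β3 →J1
β4 →I2
β5 →J2

#5 →J2  (source Se1 imposes e)
#2 →I1  (I1 integral (f out))
#3 →J1  (C1: C, integral causality)
#0 →J2  (J1 effort already set via bond 3)
#1 →R1  (J1: bond 3 brought effort, rest push out)
#4 →I2  (J2 needs exactly one f-in)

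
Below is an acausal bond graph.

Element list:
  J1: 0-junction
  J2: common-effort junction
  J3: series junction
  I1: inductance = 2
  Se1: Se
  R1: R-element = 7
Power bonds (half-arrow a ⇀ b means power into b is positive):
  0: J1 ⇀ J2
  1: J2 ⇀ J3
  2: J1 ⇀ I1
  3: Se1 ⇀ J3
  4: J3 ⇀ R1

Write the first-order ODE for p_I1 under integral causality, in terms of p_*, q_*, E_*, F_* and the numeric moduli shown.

#3 stroke→J3  (Se1 (Se) sets effort on bond)
#2 stroke→I1  (I1 integral (f out))
#0 stroke→J1  (only one effort-in slot at J1)
#1 stroke→J2  (J2: last free bond brings effort in)
#4 stroke→J3  (1-jn J3 has f-setter on 1)

dp_I1/dt = -E_Se1 - 7*p_I1/2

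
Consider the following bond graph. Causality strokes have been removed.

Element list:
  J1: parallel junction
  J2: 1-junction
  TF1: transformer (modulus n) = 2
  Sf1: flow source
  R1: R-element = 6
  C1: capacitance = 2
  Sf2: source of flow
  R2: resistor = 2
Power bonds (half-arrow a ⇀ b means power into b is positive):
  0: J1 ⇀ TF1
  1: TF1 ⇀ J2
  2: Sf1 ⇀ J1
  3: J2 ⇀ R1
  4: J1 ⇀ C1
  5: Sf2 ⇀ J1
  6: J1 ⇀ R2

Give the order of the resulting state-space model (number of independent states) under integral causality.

1  (C1 all integral)

b2 stroke at Sf1  (source Sf1 imposes f)
b5 stroke at Sf2  (source Sf2 imposes f)
b4 stroke at J1  (prefer integral on C1)
b0 stroke at TF1  (common-e at J1 fixed by 4)
b6 stroke at R2  (0-jn J1 has e-setter on 4)
b1 stroke at J2  (TF TF1: opposite of bond 0)
b3 stroke at R1  (closing 1-jn rule on J2)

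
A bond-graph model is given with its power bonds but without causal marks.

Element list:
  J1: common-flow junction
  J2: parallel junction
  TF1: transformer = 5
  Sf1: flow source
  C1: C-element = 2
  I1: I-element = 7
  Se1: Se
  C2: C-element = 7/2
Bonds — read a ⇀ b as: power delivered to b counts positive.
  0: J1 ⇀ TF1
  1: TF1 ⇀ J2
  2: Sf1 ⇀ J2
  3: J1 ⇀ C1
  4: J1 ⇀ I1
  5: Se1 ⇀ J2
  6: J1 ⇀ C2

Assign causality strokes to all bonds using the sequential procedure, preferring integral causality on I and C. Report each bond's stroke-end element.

bond 2 stroke at Sf1  (Sf1: flow source, stroke at near end)
bond 5 stroke at J2  (Se1 (Se) sets effort on bond)
bond 1 stroke at TF1  (0-jn J2 has e-setter on 5)
bond 0 stroke at J1  (TF TF1: opposite of bond 1)
bond 3 stroke at J1  (C1 outputs effort q/C1)
bond 4 stroke at I1  (I1 integral (f out))
bond 6 stroke at J1  (common-f at J1 fixed by 4)

bond 0 |J1
bond 1 |TF1
bond 2 |Sf1
bond 3 |J1
bond 4 |I1
bond 5 |J2
bond 6 |J1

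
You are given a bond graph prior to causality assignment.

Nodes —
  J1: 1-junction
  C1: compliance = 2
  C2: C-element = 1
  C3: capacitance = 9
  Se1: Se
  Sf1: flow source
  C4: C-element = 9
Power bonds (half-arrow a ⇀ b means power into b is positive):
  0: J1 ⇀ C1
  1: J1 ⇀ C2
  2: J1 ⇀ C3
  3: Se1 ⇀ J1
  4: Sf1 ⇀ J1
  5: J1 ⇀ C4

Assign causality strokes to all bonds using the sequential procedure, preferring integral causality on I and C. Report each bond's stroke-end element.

β0 |J1
β1 |J1
β2 |J1
β3 |J1
β4 |Sf1
β5 |J1

β3 stroke→J1  (Se1: effort source, stroke at far end)
β4 stroke→Sf1  (Sf1 (Sf) sets flow on bond)
β0 stroke→J1  (J1: bond 4 brought flow, rest push out)
β1 stroke→J1  (J1: bond 4 brought flow, rest push out)
β2 stroke→J1  (1-jn J1 has f-setter on 4)
β5 stroke→J1  (J1: bond 4 brought flow, rest push out)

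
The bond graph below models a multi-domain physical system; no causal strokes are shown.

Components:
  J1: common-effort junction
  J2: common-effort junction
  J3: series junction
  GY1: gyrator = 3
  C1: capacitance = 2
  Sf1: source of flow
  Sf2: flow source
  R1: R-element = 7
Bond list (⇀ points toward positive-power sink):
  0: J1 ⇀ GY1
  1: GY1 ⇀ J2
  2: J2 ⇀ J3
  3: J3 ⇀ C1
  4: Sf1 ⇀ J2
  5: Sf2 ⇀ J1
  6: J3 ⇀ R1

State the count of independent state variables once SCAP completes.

#4 →Sf1  (Sf1 (Sf) sets flow on bond)
#5 →Sf2  (Sf2 (Sf) sets flow on bond)
#0 →J1  (closing 0-jn rule on J1)
#1 →J2  (through GY1, causality inverts; strokes same side of GY1)
#2 →J3  (J2 effort already set via bond 1)
#3 →J3  (C1 integral (e out))
#6 →R1  (J3: last free bond brings flow in)

1  (C1 all integral)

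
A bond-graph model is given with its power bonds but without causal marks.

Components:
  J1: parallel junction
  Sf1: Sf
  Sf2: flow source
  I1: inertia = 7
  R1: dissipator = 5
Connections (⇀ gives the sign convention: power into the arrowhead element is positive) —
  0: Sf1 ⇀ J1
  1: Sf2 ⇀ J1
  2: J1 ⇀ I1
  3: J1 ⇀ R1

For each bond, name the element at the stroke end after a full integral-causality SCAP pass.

b0 stroke at Sf1  (Sf1 fixes flow; stroke at Sf1)
b1 stroke at Sf2  (Sf2 (Sf) sets flow on bond)
b2 stroke at I1  (I1 integral (f out))
b3 stroke at J1  (only one effort-in slot at J1)

β0 |Sf1
β1 |Sf2
β2 |I1
β3 |J1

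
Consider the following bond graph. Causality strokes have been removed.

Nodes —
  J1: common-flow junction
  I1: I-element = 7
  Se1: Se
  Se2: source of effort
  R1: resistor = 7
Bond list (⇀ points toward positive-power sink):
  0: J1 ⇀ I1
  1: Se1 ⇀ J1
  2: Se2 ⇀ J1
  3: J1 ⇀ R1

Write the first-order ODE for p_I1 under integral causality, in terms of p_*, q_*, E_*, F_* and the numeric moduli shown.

dp_I1/dt = E_Se1 + E_Se2 - p_I1

#1 stroke at J1  (source Se1 imposes e)
#2 stroke at J1  (Se2 (Se) sets effort on bond)
#0 stroke at I1  (I1 integral (f out))
#3 stroke at J1  (common-f at J1 fixed by 0)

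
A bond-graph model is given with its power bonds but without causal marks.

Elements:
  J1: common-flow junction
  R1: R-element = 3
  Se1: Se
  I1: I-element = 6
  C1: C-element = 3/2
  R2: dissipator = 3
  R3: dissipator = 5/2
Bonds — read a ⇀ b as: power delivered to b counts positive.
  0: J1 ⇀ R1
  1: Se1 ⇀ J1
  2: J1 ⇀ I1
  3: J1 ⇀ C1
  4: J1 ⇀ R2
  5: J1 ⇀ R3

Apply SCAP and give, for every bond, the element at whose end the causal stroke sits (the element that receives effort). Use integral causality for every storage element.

b0 stroke→J1
b1 stroke→J1
b2 stroke→I1
b3 stroke→J1
b4 stroke→J1
b5 stroke→J1

#1 stroke at J1  (Se1 fixes effort; stroke away)
#2 stroke at I1  (I1 integral (f out))
#0 stroke at J1  (J1 flow already set via bond 2)
#3 stroke at J1  (1-jn J1 has f-setter on 2)
#4 stroke at J1  (common-f at J1 fixed by 2)
#5 stroke at J1  (common-f at J1 fixed by 2)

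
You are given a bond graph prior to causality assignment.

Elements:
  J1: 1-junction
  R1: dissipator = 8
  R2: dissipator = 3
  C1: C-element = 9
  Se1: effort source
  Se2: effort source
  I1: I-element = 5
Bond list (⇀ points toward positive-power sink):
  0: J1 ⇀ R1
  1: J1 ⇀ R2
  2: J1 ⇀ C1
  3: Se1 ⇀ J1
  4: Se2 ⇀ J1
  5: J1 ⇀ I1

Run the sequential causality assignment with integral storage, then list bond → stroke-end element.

#3 stroke→J1  (source Se1 imposes e)
#4 stroke→J1  (Se2 fixes effort; stroke away)
#2 stroke→J1  (C1 integral (e out))
#5 stroke→I1  (I1: I, integral causality)
#0 stroke→J1  (J1: bond 5 brought flow, rest push out)
#1 stroke→J1  (common-f at J1 fixed by 5)

#0 stroke at J1
#1 stroke at J1
#2 stroke at J1
#3 stroke at J1
#4 stroke at J1
#5 stroke at I1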